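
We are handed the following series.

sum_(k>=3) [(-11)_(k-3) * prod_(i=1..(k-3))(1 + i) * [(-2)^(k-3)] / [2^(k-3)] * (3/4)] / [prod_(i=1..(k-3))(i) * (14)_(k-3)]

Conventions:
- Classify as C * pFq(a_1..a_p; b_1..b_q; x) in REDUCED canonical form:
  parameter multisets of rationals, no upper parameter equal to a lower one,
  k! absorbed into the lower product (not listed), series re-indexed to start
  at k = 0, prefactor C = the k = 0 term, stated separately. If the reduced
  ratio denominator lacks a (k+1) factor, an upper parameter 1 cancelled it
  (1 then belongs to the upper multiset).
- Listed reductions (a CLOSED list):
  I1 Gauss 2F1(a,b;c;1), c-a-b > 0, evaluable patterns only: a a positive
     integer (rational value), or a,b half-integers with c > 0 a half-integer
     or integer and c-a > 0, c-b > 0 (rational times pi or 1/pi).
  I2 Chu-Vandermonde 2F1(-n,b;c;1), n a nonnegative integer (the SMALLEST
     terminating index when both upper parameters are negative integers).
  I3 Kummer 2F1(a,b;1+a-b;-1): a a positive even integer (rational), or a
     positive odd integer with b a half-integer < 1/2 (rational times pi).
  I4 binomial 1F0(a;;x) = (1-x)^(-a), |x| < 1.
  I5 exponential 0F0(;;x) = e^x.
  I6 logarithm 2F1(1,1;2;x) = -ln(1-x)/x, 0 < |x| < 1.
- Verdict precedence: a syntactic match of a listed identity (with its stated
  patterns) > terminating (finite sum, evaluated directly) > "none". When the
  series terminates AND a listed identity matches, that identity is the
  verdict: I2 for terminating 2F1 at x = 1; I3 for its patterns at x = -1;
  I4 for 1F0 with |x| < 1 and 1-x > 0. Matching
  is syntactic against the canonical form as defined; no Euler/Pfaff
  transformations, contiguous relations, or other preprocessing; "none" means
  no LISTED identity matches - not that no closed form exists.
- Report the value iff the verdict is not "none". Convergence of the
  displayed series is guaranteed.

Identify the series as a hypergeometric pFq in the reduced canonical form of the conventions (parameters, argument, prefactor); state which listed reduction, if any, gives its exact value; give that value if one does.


Prefactor 3/4, argument -1: 2F1 with upper {-11, 2} over lower {14}. Verdict at x = -1: Kummer's theorem (I3) matches (x = -1; c = 14 equals 1+a-b for upper {-11, 2}: listed pattern). Exact value: 39/8.

Key observation: t_0 = 3/4 here, and the product of the first k integers (C = 3/4) is k!.
Term ratio: r(k) = (-1) * (k-11) (k+2) / [(k+14) (k+1)] - rational in k, leading ratio (-1); with t_0 = 3/4, classification follows.


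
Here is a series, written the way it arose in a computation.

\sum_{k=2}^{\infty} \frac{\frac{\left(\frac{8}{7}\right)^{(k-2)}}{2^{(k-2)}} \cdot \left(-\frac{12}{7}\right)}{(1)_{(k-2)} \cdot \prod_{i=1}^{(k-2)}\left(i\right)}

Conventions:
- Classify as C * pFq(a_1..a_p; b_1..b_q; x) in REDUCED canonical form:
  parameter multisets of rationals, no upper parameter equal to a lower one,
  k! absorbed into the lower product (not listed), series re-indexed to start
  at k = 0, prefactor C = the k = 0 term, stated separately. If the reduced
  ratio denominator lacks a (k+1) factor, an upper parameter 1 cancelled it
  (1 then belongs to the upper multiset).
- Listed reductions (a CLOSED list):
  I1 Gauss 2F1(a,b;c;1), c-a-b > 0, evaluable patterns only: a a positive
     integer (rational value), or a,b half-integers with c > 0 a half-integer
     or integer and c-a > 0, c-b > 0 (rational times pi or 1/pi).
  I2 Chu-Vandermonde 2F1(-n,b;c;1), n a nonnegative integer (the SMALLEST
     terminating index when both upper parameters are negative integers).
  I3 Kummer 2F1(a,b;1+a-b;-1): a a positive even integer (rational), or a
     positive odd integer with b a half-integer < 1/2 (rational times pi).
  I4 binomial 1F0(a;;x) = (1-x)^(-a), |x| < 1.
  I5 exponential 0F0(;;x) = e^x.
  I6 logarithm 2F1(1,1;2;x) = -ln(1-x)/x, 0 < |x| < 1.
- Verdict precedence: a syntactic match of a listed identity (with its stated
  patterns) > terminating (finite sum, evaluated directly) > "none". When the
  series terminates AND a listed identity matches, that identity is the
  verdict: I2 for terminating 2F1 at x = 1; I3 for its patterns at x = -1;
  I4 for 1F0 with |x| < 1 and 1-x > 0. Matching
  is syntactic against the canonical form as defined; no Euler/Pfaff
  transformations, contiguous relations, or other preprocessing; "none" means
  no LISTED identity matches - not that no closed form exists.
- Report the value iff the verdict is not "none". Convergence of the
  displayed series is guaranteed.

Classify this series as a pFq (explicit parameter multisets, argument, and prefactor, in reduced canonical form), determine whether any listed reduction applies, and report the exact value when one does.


With C = -\frac{12}{7}: the canonical form is 0F1(-; 1; \frac{4}{7}). Verdict: none. No listed pattern accepts 0F1(-; 1; \frac{4}{7}).

Structural cue: t_0 being -\frac{12}{7}, the product of the first k integers (C = -12/7) is k!.
Step ratio: r(k) = \frac{4}{7} * 1 / [(k+1) (k+1)] - rational; roots negated = parameters, x = \frac{4}{7}, C = -\frac{12}{7}.


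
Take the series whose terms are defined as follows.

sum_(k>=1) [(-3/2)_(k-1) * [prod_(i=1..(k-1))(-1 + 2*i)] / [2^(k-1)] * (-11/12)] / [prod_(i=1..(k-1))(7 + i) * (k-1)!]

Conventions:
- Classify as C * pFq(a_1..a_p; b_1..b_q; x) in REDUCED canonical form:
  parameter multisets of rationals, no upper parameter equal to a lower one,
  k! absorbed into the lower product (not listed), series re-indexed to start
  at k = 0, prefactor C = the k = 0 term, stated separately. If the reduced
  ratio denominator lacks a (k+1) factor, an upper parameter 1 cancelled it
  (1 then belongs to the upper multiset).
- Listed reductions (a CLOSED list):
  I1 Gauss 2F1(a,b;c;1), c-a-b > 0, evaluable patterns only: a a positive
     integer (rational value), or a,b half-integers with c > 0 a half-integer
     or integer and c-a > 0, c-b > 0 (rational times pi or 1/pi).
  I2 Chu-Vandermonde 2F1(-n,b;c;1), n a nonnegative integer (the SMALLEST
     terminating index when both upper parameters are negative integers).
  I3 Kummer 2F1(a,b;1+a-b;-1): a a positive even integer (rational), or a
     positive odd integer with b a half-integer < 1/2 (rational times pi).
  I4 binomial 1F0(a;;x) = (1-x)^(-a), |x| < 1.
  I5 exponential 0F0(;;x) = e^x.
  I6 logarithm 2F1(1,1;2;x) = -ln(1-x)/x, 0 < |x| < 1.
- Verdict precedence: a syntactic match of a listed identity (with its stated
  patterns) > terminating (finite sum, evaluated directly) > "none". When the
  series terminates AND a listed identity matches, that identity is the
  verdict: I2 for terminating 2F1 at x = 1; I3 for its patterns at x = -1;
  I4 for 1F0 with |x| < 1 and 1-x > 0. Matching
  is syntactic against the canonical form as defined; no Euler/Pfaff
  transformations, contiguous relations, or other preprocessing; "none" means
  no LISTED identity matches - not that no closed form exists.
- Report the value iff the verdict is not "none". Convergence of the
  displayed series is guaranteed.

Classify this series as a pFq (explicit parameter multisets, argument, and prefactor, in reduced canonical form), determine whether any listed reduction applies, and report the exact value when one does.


x = 1 here; the reduced form reads 2F1, upper {-3/2, 1/2}, lower {8}, C = -11/12. Verdict: the half-integer Gauss pattern (I1) fires (x = 1; upper {-3/2, 1/2} half-integers, c = 8 in the evaluable pattern). Its exact value is (-33554432/12799215) / pi.

First insight: with t_0 = -11/12, the lower running product (prefactor -11/12) is a rising factorial.
Step ratio: r(k) = 1 * (k-3/2) (k+1/2) / [(k+8) (k+1)] - poly over poly, x = 1 from leading terms; C = -11/12 at k = 0.


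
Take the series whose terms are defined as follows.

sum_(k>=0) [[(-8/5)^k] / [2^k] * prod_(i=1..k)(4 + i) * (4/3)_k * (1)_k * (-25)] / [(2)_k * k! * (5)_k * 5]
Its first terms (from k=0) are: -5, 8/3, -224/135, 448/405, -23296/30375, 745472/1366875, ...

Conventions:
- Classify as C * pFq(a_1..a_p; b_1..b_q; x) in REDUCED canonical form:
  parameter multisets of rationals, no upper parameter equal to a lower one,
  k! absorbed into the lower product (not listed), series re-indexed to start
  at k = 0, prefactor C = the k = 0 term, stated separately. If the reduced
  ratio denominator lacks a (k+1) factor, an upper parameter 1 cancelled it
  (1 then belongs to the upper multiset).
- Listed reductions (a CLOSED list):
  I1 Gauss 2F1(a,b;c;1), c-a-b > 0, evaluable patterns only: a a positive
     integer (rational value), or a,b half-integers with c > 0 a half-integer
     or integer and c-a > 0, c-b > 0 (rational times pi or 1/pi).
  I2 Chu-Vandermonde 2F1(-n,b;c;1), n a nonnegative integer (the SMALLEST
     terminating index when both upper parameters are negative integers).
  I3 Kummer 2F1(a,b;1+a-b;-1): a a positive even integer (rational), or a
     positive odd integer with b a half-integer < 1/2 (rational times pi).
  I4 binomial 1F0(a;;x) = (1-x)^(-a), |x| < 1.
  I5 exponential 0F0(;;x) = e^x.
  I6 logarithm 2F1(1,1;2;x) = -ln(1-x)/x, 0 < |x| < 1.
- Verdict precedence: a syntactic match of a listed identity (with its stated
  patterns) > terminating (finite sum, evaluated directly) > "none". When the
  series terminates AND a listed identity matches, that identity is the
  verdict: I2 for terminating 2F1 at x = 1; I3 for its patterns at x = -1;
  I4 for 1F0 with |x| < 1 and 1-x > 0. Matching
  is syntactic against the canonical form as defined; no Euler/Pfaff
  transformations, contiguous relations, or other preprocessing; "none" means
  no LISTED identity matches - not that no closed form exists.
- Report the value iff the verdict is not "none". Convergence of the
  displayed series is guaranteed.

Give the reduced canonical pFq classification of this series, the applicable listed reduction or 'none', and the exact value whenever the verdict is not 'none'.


x = -4/5 here; the reduced form reads 2F1, upper {1, 4/3}, lower {2}, C = -5. Verdict: none. Every listed pattern misses the 2F1 form at -4/5, upper {1, 4/3}.

First insight: x = (-4/5) and the parameter 5 appears in both the upper and lower lists and cancels.
Ratio: r(k) = (-4/5) * (k+1) (k+4/3) / [(k+2) (k+1)] ; factor over Q: parameters, x = (-4/5), and C = -5.


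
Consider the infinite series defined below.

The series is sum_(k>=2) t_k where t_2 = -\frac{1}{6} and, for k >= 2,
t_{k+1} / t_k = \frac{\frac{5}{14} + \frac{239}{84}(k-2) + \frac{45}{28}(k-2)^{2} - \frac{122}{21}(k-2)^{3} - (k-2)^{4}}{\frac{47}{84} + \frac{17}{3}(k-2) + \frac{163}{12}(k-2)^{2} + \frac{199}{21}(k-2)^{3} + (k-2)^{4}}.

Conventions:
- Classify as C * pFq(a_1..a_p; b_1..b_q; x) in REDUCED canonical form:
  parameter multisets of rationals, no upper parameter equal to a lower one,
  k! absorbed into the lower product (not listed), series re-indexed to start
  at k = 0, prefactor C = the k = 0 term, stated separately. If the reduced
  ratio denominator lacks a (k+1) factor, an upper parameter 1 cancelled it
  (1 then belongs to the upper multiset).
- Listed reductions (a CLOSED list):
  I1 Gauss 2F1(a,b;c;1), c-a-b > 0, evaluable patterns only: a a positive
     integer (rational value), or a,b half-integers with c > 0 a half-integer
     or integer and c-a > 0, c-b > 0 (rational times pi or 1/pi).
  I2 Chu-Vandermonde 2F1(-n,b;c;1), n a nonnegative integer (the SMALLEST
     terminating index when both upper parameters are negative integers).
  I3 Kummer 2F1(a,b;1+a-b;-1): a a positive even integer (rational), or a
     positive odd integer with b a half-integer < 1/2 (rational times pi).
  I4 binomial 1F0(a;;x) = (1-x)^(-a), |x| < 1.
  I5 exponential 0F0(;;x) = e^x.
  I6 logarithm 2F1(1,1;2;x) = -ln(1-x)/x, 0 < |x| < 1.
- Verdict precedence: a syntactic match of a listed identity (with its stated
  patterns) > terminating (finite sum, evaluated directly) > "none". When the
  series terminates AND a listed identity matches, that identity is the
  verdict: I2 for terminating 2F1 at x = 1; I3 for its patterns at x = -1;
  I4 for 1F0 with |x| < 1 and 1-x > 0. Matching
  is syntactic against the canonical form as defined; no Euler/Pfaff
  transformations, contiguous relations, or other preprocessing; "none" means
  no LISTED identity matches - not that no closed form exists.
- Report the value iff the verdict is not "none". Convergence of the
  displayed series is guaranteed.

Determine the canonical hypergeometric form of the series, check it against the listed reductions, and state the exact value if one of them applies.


Key step: t_0 = -\frac{1}{6} here, and the expanded ratio factors over Q; prefactor -1/6, roots give parameters.
Ratio: r(k) = -1 * (k-\frac{5}{6}) (k+6) / [(k+\frac{47}{6}) (k+1)] - poly over poly, x = -1 from leading terms; C = -\frac{1}{6} at k = 0.

With C = -\frac{1}{6}: the canonical form is 2F1(-\frac{5}{6}, 6; \frac{47}{6}; -1). Verdict: Kummer (I3) applies (x = -1; c = \frac{47}{6} equals 1+a-b for upper {-\frac{5}{6}, 6}: listed pattern). Exact value: -\frac{8323}{31104}.


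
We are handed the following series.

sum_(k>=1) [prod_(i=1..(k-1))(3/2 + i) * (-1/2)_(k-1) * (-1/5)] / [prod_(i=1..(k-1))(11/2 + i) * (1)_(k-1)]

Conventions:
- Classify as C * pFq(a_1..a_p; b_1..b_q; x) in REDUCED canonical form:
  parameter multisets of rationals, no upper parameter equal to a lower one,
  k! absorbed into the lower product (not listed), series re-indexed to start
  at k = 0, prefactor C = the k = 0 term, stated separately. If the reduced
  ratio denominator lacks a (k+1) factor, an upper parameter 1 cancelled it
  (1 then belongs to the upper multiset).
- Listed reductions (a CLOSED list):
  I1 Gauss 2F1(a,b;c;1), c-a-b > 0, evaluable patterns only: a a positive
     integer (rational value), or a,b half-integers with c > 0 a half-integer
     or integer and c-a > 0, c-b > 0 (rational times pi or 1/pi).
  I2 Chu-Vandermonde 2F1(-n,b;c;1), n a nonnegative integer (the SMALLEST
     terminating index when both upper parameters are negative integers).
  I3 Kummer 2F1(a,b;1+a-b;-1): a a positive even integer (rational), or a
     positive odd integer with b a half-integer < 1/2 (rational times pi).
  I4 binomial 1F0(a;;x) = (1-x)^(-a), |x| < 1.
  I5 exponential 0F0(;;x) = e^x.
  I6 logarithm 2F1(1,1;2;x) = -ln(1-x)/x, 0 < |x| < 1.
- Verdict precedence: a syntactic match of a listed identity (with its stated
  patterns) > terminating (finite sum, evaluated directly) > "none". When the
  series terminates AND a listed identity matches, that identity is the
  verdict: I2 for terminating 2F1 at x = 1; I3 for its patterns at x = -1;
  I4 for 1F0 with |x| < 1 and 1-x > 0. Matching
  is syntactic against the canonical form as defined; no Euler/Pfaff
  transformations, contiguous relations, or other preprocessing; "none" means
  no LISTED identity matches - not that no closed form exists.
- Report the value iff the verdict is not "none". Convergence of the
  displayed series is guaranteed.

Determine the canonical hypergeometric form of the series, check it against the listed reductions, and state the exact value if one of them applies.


Classification (C = -1/5): 2F1 with upper {-1/2, 5/2}, lower {13/2}, argument x = 1. Verdict: this is Gauss (I1, half-integer pattern) (x = 1; upper {-1/2, 5/2} half-integers, c = 13/2 in the evaluable pattern). Exact value: (-1617/32768) * pi.

The tell: with t_0 = -1/5, the running product (prefactor -1/5) telescopes to a rising factorial.
Adjacent-term ratio: r(k) = 1 * (k-1/2) (k+5/2) / [(k+13/2) (k+1)] ; factor over Q: parameters, x = 1, and C = -1/5.


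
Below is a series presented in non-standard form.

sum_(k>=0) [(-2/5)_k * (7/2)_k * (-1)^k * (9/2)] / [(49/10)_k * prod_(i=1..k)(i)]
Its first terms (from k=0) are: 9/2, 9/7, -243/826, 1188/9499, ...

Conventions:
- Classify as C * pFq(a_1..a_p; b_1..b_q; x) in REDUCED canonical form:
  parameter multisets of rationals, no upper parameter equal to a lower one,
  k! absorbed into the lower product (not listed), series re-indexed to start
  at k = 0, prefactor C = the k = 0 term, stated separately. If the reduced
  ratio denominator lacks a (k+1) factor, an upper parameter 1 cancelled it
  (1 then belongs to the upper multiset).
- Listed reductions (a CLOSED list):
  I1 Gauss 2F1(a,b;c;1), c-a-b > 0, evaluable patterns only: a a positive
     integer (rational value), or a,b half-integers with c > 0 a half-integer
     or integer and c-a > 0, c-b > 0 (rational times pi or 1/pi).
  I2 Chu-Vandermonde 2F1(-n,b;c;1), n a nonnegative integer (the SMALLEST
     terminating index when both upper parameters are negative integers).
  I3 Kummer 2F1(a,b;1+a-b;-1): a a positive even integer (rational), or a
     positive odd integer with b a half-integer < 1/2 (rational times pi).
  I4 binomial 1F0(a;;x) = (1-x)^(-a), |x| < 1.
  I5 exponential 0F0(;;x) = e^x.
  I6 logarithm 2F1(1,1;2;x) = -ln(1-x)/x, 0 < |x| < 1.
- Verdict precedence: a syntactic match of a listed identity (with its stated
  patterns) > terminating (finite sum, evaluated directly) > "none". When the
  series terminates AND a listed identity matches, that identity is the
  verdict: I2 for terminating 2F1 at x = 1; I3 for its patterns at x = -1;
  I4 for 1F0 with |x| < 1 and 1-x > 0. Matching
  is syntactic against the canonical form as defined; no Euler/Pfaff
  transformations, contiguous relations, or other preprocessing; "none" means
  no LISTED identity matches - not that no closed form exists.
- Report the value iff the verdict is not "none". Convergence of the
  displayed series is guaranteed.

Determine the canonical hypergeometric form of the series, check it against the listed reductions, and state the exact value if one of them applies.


Classification (C = 9/2): 2F1 with upper {-2/5, 7/2}, lower {49/10}, argument x = -1. Verdict: none - this 2F1 at x = -1 matches no listed pattern, and upper {-2/5, 7/2} holds no stopper.

First insight: from the first term 9/2: the product of the first k integers (prefactor 9/2) is k!.
Ratio: r(k) = (-1) * (k-2/5) (k+7/2) / [(k+49/10) (k+1)] - rational; roots negated = parameters, x = (-1), C = 9/2.


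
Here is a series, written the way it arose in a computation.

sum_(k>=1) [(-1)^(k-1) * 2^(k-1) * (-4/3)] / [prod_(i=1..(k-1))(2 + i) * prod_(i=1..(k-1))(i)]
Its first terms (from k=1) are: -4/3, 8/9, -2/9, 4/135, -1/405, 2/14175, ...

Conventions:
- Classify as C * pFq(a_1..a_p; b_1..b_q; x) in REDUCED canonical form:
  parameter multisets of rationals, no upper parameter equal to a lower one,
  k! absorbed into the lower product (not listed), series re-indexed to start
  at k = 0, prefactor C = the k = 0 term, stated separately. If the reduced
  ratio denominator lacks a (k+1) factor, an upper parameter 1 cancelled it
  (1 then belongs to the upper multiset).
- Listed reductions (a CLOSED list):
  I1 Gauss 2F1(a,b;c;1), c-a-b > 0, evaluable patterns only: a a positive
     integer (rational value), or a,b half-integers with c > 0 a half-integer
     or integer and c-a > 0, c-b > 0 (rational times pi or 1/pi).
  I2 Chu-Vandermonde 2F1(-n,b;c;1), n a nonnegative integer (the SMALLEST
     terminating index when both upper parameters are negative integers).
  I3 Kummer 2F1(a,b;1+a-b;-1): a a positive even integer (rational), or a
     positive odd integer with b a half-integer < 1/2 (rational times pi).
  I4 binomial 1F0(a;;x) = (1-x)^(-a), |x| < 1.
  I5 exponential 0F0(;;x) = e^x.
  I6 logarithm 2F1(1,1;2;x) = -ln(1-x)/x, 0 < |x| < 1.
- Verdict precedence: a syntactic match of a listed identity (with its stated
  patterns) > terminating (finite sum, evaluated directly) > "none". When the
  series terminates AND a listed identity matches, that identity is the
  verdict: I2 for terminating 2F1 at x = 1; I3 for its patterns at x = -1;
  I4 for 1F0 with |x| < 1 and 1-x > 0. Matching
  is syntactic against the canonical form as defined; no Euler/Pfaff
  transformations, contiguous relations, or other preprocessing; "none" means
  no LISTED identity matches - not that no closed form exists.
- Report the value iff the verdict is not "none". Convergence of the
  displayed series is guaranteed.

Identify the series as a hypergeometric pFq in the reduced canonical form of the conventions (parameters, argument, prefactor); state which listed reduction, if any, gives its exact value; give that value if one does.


Classification (C = -4/3): 0F1 with upper {-}, lower {3}, argument x = -2. Verdict: none - at argument -2 the multisets {-} ; {3} match no listed identity.

First insight: x = (-2) and the lower running product (C = -4/3) is a rising factorial.
Term ratio: r(k) = (-2) * 1 / [(k+3) (k+1)] ; factor over Q: parameters, x = (-2), and C = -4/3.


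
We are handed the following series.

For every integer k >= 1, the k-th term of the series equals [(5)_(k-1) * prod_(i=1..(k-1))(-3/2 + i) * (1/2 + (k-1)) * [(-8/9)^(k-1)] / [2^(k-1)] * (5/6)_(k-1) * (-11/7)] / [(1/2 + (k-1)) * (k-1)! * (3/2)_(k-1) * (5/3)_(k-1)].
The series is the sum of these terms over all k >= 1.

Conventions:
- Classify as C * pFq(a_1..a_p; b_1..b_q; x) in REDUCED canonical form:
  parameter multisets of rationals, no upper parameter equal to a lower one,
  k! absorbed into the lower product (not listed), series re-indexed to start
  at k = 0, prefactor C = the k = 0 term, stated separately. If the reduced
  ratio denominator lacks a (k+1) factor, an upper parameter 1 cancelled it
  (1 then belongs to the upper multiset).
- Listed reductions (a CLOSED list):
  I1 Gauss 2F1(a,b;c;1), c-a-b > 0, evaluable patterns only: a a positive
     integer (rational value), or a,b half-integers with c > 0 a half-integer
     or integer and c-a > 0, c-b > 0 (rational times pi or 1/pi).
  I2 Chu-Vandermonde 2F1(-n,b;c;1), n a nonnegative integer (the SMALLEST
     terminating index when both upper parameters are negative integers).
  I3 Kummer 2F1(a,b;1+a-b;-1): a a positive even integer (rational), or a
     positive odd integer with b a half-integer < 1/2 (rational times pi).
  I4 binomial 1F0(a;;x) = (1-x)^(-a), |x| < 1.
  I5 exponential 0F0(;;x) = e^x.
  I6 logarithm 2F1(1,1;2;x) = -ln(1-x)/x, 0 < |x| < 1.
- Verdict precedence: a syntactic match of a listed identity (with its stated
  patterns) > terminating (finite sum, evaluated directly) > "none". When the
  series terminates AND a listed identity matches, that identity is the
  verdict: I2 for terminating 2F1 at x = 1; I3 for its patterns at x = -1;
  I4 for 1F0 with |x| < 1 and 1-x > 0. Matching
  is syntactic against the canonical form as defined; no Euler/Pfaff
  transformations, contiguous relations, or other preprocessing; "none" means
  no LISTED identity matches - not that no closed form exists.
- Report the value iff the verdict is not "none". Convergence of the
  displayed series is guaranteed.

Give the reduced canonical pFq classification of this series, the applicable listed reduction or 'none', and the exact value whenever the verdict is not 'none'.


Prefactor -11/7, argument -4/9: 3F2 with upper {-1/2, 5/6, 5} over lower {3/2, 5/3}. Verdict: none - this 3F2 at x = -4/9 matches no listed pattern, and upper {-1/2, 5/6, 5} holds no stopper.

Key step: with t_0 = -11/7, k + 1/2 divides numerator and denominator alike; C = -11/7, x = -4/9 after cancelling.
Ratio: r(k) = (-4/9) * (k-1/2) (k+5/6) (k+5) / [(k+3/2) (k+5/3) (k+1)] - poly over poly, x = (-4/9) from leading terms; C = -11/7 at k = 0.


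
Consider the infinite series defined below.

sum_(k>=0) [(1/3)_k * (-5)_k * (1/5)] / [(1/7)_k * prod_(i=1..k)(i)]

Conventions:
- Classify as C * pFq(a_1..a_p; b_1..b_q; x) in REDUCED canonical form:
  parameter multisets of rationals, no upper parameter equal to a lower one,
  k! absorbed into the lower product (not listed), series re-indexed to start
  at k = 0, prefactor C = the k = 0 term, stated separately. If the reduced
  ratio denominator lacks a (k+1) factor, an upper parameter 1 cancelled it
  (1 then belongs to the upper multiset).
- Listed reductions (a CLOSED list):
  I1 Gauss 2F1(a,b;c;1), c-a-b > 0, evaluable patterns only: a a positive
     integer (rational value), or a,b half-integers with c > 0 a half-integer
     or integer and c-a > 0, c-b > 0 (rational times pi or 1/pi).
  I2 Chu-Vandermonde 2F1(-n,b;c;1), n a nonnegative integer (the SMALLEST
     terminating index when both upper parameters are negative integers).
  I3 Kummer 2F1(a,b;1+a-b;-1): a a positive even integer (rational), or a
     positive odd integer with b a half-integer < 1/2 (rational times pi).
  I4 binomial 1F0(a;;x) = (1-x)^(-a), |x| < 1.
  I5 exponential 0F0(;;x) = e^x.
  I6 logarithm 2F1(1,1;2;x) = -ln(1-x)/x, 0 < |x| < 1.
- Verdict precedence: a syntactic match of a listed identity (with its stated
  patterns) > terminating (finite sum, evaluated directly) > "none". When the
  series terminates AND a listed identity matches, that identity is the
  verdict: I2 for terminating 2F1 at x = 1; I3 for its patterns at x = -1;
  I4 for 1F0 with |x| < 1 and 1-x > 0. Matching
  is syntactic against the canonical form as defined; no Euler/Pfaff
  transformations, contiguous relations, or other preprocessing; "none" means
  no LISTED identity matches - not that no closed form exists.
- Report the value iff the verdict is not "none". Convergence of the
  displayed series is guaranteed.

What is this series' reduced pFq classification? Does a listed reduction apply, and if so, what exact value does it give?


Classification (C = 1/5): 2F1 with upper {-5, 1/3}, lower {1/7}, argument x = 1. Verdict at x = 1: the Chu-Vandermonde identity I2 matches (terminating 2F1 at x = 1 with n = 5, b = 1/3, c = 1/7). Its exact value is -152456/1162755.

Key step: from the first term 1/5: the product of the first k integers (C = 1/5) is k!.
Step ratio: r(k) = 1 * (k-5) (k+1/3) / [(k+1/7) (k+1)] - rational in k, leading ratio 1; with t_0 = 1/5, classification follows.


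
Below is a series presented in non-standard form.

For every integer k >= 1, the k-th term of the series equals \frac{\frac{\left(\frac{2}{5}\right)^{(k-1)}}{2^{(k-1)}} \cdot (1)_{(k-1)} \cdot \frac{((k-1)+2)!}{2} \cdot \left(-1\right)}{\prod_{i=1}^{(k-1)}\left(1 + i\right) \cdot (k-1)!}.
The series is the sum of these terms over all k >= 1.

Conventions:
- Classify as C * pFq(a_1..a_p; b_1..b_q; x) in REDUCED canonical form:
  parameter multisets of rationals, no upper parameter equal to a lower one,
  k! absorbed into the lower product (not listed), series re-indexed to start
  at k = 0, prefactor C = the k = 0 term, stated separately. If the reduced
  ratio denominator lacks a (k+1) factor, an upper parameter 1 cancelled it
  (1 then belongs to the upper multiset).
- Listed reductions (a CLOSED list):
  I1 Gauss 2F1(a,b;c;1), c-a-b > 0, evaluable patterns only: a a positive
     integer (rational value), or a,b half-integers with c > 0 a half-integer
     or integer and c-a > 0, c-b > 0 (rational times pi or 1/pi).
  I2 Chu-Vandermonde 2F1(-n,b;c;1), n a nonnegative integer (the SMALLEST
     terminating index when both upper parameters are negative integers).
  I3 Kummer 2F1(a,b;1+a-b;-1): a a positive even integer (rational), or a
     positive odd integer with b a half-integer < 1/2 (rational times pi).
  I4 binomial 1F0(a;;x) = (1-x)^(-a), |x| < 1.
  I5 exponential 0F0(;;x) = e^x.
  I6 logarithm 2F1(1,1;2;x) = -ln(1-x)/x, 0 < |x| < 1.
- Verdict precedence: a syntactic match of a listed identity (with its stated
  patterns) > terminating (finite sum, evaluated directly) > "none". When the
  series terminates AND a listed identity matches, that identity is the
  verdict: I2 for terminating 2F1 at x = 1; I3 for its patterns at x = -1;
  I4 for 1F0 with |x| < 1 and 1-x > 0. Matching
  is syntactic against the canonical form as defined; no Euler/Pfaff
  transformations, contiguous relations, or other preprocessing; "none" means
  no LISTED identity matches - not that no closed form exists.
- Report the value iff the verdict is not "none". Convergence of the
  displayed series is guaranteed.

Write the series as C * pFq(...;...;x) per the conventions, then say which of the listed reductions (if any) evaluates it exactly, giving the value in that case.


Reduced: x = \frac{1}{5}, 2F1, upper = {1, 3}, lower = {2}, C = -1. Verdict: none (x = \frac{1}{5}): each listed identity misses the multisets {1, 3} ; {2}.

Key step: t_0 = -1 here, and the factorial ratio (C = -1) (k+a-1)!/(a-1)! is a rising factorial (a)_k.
Term ratio: r(k) = \frac{1}{5} * (k+1) (k+3) / [(k+2) (k+1)] - rational in k, leading ratio \frac{1}{5}; with t_0 = -1, classification follows.


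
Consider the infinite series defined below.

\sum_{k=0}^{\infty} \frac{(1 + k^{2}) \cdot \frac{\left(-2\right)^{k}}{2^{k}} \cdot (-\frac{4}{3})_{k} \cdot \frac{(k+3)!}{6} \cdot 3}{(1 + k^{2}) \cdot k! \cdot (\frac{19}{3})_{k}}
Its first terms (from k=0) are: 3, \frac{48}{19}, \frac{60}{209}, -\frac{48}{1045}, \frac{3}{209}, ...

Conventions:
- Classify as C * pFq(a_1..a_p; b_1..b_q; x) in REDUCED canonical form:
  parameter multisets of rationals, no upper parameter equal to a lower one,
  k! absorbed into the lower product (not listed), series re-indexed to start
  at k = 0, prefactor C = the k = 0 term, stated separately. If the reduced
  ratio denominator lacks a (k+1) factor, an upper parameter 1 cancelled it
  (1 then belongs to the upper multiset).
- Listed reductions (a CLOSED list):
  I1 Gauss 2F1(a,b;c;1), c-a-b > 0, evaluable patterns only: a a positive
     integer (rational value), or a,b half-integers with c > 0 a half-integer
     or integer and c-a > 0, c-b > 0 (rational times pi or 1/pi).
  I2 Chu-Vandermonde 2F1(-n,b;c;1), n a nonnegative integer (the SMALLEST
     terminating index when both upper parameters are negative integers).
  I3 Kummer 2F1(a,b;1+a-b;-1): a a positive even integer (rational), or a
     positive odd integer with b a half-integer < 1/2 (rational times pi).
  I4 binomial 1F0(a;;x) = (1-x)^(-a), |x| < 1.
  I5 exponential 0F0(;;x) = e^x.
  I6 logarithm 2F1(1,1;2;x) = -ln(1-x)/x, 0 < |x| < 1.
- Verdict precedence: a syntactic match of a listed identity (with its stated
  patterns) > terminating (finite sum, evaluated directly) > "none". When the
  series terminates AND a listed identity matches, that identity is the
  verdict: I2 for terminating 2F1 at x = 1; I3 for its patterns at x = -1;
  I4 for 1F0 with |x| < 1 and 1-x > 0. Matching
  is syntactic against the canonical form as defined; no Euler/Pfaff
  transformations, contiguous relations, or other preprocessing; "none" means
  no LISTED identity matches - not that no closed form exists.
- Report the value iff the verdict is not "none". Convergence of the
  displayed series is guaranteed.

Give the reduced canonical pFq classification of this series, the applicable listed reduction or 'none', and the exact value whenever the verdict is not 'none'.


Prefactor 3, argument -1: 2F1 with upper {-\frac{4}{3}, 4} over lower {\frac{19}{3}}. Verdict at x = -1: Kummer's theorem (I3) matches (x = -1; c = \frac{19}{3} equals 1+a-b for upper {-\frac{4}{3}, 4}: listed pattern). Value: \frac{52}{9}.

Key step: x = -1 and the two k-th powers (C = 3) combine into one argument.
Step ratio: r(k) = -1 * (k-\frac{4}{3}) (k+4) / [(k+\frac{19}{3}) (k+1)] - rational; roots negated = parameters, x = -1, C = 3.


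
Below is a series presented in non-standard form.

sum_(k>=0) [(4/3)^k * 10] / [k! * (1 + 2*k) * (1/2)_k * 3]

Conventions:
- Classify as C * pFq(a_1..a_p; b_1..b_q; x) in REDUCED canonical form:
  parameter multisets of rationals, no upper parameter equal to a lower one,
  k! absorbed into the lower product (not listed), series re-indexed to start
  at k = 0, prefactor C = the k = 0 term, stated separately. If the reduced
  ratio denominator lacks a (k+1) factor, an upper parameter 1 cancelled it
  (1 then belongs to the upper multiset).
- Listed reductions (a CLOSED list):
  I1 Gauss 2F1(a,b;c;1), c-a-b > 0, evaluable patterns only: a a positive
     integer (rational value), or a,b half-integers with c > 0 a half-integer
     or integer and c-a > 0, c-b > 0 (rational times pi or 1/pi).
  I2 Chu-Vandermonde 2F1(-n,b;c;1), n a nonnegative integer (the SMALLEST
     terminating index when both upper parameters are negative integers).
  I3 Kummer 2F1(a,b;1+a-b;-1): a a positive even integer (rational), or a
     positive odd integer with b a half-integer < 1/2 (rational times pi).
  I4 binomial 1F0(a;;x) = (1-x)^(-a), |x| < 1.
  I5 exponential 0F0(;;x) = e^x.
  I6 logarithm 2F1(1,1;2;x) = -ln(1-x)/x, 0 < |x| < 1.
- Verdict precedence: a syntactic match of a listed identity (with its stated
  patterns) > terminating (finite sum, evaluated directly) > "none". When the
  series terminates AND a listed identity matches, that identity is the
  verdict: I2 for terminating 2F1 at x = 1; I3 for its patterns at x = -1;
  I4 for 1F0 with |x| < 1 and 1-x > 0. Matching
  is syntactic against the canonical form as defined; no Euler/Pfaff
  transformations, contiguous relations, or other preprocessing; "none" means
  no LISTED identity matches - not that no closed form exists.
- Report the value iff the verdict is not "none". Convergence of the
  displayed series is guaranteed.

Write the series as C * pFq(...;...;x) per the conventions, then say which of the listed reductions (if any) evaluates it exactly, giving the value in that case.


Classification (C = 10/3): 0F1 with upper {-}, lower {3/2}, argument x = 4/3. Verdict: none (x = 4/3): each listed identity misses the multisets {-} ; {3/2}.

Key step: from the first term 10/3: the lower (2k+1) factor (C = 10/3) shifts a half-integer Pochhammer.
Adjacent-term ratio: r(k) = (4/3) * 1 / [(k+3/2) (k+1)] - poly over poly, x = (4/3) from leading terms; C = 10/3 at k = 0.


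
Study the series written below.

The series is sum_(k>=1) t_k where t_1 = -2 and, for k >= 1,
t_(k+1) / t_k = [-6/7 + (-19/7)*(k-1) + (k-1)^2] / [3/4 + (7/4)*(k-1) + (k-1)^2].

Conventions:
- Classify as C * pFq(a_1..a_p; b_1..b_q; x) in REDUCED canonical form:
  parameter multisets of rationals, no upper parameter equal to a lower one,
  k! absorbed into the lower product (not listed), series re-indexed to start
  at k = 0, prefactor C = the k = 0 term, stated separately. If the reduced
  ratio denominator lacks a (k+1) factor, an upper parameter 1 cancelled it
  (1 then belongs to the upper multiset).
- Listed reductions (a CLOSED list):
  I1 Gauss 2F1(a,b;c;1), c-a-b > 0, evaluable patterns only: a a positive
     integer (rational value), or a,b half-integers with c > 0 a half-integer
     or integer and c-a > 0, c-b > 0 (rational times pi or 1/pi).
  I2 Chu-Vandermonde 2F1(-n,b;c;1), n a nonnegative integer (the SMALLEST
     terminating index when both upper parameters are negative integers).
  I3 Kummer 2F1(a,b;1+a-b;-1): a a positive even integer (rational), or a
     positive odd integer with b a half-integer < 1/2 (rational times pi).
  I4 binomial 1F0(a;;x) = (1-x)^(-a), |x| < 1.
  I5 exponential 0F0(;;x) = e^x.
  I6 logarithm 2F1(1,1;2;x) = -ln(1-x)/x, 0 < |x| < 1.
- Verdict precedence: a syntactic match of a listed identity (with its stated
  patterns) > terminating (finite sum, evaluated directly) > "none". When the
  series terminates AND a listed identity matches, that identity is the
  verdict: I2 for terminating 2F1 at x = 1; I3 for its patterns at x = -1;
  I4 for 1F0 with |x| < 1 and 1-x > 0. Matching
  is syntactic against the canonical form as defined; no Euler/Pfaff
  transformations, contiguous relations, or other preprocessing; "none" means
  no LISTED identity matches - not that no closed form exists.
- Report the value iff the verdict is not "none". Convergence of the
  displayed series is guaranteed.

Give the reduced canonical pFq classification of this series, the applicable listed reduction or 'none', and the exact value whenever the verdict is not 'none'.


Classification (C = -2): 2F1 with upper {-3, 2/7}, lower {3/4}, argument x = 1. Verdict at x = 1: the Chu-Vandermonde identity I2 matches (terminating 2F1 at x = 1 with n = 3, b = 2/7, c = 3/4). Sum: -24518/26411.

Structural cue: with t_0 = -2, roots of the ratio polynomials (C = -2, x = 1) are the negated parameters.
Adjacent-term ratio: r(k) = 1 * (k-3) (k+2/7) / [(k+3/4) (k+1)] - poly over poly, x = 1 from leading terms; C = -2 at k = 0.


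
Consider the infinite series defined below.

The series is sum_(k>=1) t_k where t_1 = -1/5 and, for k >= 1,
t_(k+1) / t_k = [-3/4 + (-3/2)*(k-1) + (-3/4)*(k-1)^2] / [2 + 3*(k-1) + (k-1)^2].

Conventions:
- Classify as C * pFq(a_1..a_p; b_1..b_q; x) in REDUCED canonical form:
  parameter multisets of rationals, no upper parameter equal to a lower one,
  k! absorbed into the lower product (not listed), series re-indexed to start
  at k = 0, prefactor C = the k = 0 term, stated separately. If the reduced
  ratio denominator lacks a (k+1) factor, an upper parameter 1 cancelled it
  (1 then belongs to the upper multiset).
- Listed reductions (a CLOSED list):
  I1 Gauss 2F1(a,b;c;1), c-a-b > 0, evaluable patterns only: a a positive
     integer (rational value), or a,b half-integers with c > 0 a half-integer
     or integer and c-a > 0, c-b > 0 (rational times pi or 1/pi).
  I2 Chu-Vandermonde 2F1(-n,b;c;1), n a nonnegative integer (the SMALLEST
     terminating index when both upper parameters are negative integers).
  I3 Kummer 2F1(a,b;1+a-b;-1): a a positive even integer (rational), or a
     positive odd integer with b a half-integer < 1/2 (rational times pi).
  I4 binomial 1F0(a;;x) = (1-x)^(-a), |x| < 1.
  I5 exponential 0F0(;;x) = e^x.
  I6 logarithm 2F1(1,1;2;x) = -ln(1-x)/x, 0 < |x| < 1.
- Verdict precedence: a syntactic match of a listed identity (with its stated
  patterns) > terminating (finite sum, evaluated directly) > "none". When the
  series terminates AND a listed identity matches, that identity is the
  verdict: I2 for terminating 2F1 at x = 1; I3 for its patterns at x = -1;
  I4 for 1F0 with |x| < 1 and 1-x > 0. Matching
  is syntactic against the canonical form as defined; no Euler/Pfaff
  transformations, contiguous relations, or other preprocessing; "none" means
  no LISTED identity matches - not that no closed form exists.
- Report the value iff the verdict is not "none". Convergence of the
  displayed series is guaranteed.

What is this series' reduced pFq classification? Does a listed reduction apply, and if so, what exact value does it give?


The series (x = -3/4) is 2F1: upper {1, 1}, lower {2}, prefactor -1/5. Verdict: logarithm (I6) matches (the logarithm: parameters (1,1;2), x = -3/4). Its exact value is (-4/15) * ln(7/4).

The tell: t_0 being -1/5, the expanded ratio factors over Q; prefactor -1/5, roots give parameters.
Adjacent-term ratio: r(k) = (-3/4) * (k+1) (k+1) / [(k+2) (k+1)] - rational in k, leading ratio (-3/4); with t_0 = -1/5, classification follows.


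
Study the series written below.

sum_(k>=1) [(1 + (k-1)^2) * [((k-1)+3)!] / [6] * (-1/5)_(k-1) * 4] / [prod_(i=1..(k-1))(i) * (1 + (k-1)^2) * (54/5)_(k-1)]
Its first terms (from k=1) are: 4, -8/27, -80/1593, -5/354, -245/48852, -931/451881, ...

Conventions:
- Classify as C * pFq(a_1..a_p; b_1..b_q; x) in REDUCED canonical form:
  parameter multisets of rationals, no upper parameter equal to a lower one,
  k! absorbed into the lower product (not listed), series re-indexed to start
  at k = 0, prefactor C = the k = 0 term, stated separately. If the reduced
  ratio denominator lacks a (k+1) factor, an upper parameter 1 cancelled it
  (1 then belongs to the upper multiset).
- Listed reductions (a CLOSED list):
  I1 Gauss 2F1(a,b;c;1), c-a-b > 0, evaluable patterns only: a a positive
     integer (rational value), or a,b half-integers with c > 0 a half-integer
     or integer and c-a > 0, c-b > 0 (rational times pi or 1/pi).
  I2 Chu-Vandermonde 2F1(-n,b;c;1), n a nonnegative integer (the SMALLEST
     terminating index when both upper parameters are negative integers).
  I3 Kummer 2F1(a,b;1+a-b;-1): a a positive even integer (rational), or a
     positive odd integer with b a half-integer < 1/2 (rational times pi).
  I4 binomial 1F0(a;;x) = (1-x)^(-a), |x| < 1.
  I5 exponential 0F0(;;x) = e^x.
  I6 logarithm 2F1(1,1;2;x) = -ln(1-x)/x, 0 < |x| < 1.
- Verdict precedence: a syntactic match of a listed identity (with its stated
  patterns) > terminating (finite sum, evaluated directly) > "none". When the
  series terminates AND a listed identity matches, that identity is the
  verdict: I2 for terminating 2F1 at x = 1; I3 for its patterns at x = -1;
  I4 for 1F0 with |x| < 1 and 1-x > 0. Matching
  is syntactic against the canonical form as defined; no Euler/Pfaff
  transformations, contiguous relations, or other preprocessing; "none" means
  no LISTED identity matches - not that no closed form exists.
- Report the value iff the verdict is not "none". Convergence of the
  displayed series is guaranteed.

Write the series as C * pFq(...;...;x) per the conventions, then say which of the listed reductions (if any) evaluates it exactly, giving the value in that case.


Classification (C = 4): 2F1 with upper {-1/5, 4}, lower {54/5}, argument x = 1. Verdict: the Gauss summation I1 applies (x = 1: the Gamma ratio telescopes since c-a-b = 7 > 0 and a = 4 in Z>0). Hence: 34034/9375.

The tell: with t_0 = 4, the factorial ratio (prefactor 4) (k+a-1)!/(a-1)! is a rising factorial (a)_k.
Adjacent-term ratio: r(k) = 1 * (k-1/5) (k+4) / [(k+54/5) (k+1)] - rational in k. x = 1; t_0 = 4; negate the roots.
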